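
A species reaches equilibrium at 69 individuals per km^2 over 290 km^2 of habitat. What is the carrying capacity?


K = 69 * 290 = 20010 individuals

20010 individuals


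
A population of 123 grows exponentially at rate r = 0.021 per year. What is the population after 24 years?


r*t = 0.021 * 24 = 0.504
exp(0.504) = 1.65533
N = 123 * 1.65533 = 203.606 ≈ 204

204


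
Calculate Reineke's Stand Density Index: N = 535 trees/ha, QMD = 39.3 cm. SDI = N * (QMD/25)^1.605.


QMD/25 = 39.3/25 = 1.572
(1.572)^1.605 = exp(1.605 * ln(1.572)) = exp(1.605 * 0.452349) = exp(0.726020) = 2.06684
SDI = 535 * 2.06684 = 1105.76 ≈ 1106

1106


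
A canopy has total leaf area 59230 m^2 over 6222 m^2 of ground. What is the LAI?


LAI = 59230 / 6222 = 9.5194 ≈ 9.52

9.52


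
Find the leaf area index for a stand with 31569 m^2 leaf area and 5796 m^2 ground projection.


LAI = 31569 / 5796 = 5.4467 ≈ 5.45

5.45


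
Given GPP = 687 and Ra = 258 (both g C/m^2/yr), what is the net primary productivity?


NPP = GPP - Ra = 687 - 258 = 429 g C/m^2/yr

429 g C/m^2/yr


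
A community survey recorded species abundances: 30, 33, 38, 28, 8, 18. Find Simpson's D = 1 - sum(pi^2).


Total N = 30 + 33 + 38 + 28 + 8 + 18 = 155
Per-species terms:
  p = 30/155 = 0.193548; p^2 = 0.193548^2 = 0.037461
  p = 33/155 = 0.212903; p^2 = 0.212903^2 = 0.045328
  p = 38/155 = 0.245161; p^2 = 0.245161^2 = 0.060104
  p = 28/155 = 0.180645; p^2 = 0.180645^2 = 0.032633
  p = 8/155 = 0.051613; p^2 = 0.051613^2 = 0.002664
  p = 18/155 = 0.116129; p^2 = 0.116129^2 = 0.013486
sum(p^2) = 0.037461 + 0.045328 + 0.060104 + 0.032633 + 0.002664 + 0.013486 = 0.191676
D = 1 - 0.191676 = 0.808324 ≈ 0.8083

0.8083


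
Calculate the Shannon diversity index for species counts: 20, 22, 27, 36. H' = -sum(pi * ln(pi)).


Total N = 20 + 22 + 27 + 36 = 105
Per-species terms:
  p = 20/105 = 0.190476; ln(p) = -1.658229; p*ln(p) = 0.190476 * (-1.658229) = -0.315853
  p = 22/105 = 0.209524; ln(p) = -1.562917; p*ln(p) = 0.209524 * (-1.562917) = -0.327469
  p = 27/105 = 0.257143; ln(p) = -1.358123; p*ln(p) = 0.257143 * (-1.358123) = -0.349232
  p = 36/105 = 0.342857; ln(p) = -1.070442; p*ln(p) = 0.342857 * (-1.070442) = -0.367009
sum(p*ln(p)) = (-0.315853) + (-0.327469) + (-0.349232) + (-0.367009) = -1.359563
H' = -(-1.359563) = 1.359563 ≈ 1.3596

1.3596


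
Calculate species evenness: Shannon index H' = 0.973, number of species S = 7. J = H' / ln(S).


ln(7) = 1.94591
J = H' / ln(S) = 0.973 / 1.94591 = 0.500023 ≈ 0.5000

0.5000


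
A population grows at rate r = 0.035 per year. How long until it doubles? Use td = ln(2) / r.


td = ln(2) / 0.035 = 0.693147 / 0.035 = 19.8042 ≈ 19.8 years

19.8 years


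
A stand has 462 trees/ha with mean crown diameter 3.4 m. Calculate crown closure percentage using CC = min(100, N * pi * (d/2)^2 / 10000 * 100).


(d/2)^2 = (3.4/2)^2 = 1.7^2 = 2.89
Crown area = 3.141593 * 2.89 = 9.07920 m^2
N * area / 10000 * 100 = 462 * 9.07920 / 10000 * 100 = 41.9459
CC = min(100, 41.9459) = 41.9459 ≈ 41.9%

41.9%


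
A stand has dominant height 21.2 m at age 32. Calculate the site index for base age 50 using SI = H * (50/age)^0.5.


50/32 = 1.56250
(1.56250)^0.5 = 1.25000
SI = 21.2 * 1.25000 = 26.5000 ≈ 26.5 m

26.5 m


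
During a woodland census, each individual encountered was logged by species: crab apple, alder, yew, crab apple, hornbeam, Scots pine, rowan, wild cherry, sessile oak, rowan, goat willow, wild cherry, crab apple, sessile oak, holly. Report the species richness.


Total individuals logged = 15
Distinct species (count of individuals): crab apple (3), alder (1), yew (1), hornbeam (1), Scots pine (1), rowan (2), wild cherry (2), sessile oak (2), goat willow (1), holly (1)
Species richness = number of distinct species = 10

10


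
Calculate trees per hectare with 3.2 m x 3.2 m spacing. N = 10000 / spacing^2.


N = 10000 / 3.2^2 = 10000 / 10.24 = 976.563 ≈ 977 trees/ha

977 trees/ha


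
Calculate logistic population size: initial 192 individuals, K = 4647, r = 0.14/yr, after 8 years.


(K - N0)/N0 = (4647 - 192)/192 = 4455/192 = 23.2031
r*t = 0.14 * 8 = 1.12; exp(-1.12) = 0.326280
23.2031 * 0.326280 = 7.57071
1 + 7.57071 = 8.57071
N = 4647 / 8.57071 = 542.195 ≈ 542

542


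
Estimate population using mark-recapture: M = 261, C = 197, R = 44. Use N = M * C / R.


N = M * C / R = 261 * 197 / 44 = 51417 / 44 = 1168.57 ≈ 1169

1169 individuals


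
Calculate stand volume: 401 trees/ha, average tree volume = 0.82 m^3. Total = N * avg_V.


V_stand = 401 * 0.82 = 328.82 ≈ 328.8 m^3/ha

328.8 m^3/ha


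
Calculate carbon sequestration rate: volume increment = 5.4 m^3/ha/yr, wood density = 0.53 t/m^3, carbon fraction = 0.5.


C = 5.4 * 0.53 * 0.5 = 1.431 ≈ 1.43 t C/ha/yr

1.43 t C/ha/yr


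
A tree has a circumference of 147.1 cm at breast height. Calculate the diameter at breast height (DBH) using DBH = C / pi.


DBH = C / pi = 147.1 / 3.141593 = 46.8234 ≈ 46.82 cm

46.82 cm


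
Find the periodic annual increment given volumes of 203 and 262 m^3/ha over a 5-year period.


PAI = (V2 - V1) / period = (262 - 203) / 5 = 59 / 5 = 11.80 m^3/ha/yr

11.80 m^3/ha/yr


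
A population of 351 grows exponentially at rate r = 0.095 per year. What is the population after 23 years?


r*t = 0.095 * 23 = 2.185
exp(2.185) = 8.89065
N = 351 * 8.89065 = 3120.62 ≈ 3121

3121


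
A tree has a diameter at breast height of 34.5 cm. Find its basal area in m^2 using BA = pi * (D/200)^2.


D/200 = 34.5/200 = 0.1725 m
(D/200)^2 = 0.1725^2 = 0.02975625
BA = 3.141593 * 0.02975625 = 0.0934820 ≈ 0.0935 m^2

0.0935 m^2


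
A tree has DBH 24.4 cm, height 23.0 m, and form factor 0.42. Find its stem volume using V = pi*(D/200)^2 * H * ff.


(D/200)^2 = (24.4/200)^2 = 0.122^2 = 0.014884
BA = 3.141593 * 0.014884 = 0.0467595 m^2
V = 0.0467595 * 23.0 * 0.42 = 0.451697 ≈ 0.452 m^3

0.452 m^3


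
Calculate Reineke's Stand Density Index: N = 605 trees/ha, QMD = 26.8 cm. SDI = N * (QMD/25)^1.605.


QMD/25 = 26.8/25 = 1.072
(1.072)^1.605 = exp(1.605 * ln(1.072)) = exp(1.605 * 0.0695261) = exp(0.111589) = 1.11805
SDI = 605 * 1.11805 = 676.420 ≈ 676

676


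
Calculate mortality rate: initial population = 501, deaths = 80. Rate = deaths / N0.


Mortality rate = 80 / 501 = 0.159681 ≈ 0.1597

0.1597


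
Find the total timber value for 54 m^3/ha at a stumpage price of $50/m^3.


Value = 54 * 50 = $2700/ha

$2700/ha


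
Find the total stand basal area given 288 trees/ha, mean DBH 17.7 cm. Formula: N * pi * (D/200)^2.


(D/200)^2 = (17.7/200)^2 = 0.0885^2 = 0.00783225
Individual BA = 3.141593 * 0.00783225 = 0.0246057 m^2
Stand BA = 288 * 0.0246057 = 7.08644 ≈ 7.09 m^2/ha

7.09 m^2/ha


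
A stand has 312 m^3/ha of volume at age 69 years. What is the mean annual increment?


MAI = 312 / 69 = 4.5217 ≈ 4.52 m^3/ha/yr

4.52 m^3/ha/yr


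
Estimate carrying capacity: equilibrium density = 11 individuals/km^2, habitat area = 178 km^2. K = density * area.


K = 11 * 178 = 1958 individuals

1958 individuals


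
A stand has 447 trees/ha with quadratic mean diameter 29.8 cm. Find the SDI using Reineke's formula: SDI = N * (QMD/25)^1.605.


QMD/25 = 29.8/25 = 1.192
(1.192)^1.605 = exp(1.605 * ln(1.192)) = exp(1.605 * 0.175633) = exp(0.281891) = 1.32563
SDI = 447 * 1.32563 = 592.557 ≈ 593

593


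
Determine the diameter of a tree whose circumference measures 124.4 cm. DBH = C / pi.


DBH = C / pi = 124.4 / 3.141593 = 39.5977 ≈ 39.60 cm

39.60 cm


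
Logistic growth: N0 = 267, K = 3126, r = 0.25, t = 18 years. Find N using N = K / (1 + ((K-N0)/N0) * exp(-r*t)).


(K - N0)/N0 = (3126 - 267)/267 = 2859/267 = 10.7079
r*t = 0.25 * 18 = 4.5; exp(-4.5) = 0.0111090
10.7079 * 0.0111090 = 0.118954
1 + 0.118954 = 1.11895
N = 3126 / 1.11895 = 2793.69 ≈ 2794

2794


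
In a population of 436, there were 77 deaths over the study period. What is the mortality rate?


Mortality rate = 77 / 436 = 0.176606 ≈ 0.1766

0.1766


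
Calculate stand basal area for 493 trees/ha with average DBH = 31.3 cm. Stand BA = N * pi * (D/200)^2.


(D/200)^2 = (31.3/200)^2 = 0.1565^2 = 0.02449225
Individual BA = 3.141593 * 0.02449225 = 0.0769447 m^2
Stand BA = 493 * 0.0769447 = 37.9337 ≈ 37.93 m^2/ha

37.93 m^2/ha


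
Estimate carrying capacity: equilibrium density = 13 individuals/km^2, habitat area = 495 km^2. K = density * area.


K = 13 * 495 = 6435 individuals

6435 individuals


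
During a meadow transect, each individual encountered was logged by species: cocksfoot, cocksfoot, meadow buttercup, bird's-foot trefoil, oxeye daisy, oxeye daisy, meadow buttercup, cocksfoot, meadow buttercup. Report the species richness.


Total individuals logged = 9
Distinct species (count of individuals): cocksfoot (3), meadow buttercup (3), bird's-foot trefoil (1), oxeye daisy (2)
Species richness = number of distinct species = 4

4


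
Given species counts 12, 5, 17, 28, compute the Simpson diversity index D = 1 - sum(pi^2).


Total N = 12 + 5 + 17 + 28 = 62
Per-species terms:
  p = 12/62 = 0.193548; p^2 = 0.193548^2 = 0.037461
  p = 5/62 = 0.080645; p^2 = 0.080645^2 = 0.006504
  p = 17/62 = 0.274194; p^2 = 0.274194^2 = 0.075182
  p = 28/62 = 0.451613; p^2 = 0.451613^2 = 0.203954
sum(p^2) = 0.037461 + 0.006504 + 0.075182 + 0.203954 = 0.323101
D = 1 - 0.323101 = 0.676899 ≈ 0.6769

0.6769


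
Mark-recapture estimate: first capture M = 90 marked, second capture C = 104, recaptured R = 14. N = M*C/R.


N = M * C / R = 90 * 104 / 14 = 9360 / 14 = 668.57 ≈ 669

669 individuals


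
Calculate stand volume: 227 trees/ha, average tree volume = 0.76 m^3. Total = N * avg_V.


V_stand = 227 * 0.76 = 172.52 ≈ 172.5 m^3/ha

172.5 m^3/ha


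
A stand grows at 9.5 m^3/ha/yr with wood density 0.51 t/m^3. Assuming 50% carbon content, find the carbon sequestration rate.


C = 9.5 * 0.51 * 0.5 = 2.4225 ≈ 2.42 t C/ha/yr

2.42 t C/ha/yr


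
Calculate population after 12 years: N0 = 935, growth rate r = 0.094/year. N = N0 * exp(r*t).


r*t = 0.094 * 12 = 1.128
exp(1.128) = 3.08947
N = 935 * 3.08947 = 2888.65 ≈ 2889

2889


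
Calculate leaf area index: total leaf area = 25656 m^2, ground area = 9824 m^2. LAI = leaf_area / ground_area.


LAI = 25656 / 9824 = 2.6116 ≈ 2.61

2.61


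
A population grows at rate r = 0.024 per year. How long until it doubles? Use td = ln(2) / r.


td = ln(2) / 0.024 = 0.693147 / 0.024 = 28.8811 ≈ 28.9 years

28.9 years


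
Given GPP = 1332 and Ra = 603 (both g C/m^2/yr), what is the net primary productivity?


NPP = GPP - Ra = 1332 - 603 = 729 g C/m^2/yr

729 g C/m^2/yr


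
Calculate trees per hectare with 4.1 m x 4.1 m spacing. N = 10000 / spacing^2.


N = 10000 / 4.1^2 = 10000 / 16.81 = 594.884 ≈ 595 trees/ha

595 trees/ha


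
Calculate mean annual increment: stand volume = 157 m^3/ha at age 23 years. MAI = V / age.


MAI = 157 / 23 = 6.8261 ≈ 6.83 m^3/ha/yr

6.83 m^3/ha/yr


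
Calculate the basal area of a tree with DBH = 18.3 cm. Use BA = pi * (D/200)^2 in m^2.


D/200 = 18.3/200 = 0.0915 m
(D/200)^2 = 0.0915^2 = 0.00837225
BA = 3.141593 * 0.00837225 = 0.0263022 ≈ 0.0263 m^2

0.0263 m^2


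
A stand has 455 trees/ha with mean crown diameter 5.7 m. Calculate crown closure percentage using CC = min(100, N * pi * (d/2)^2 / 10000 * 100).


(d/2)^2 = (5.7/2)^2 = 2.85^2 = 8.1225
Crown area = 3.141593 * 8.1225 = 25.5176 m^2
N * area / 10000 * 100 = 455 * 25.5176 / 10000 * 100 = 116.105
CC = min(100, 116.105) = 100%

100%


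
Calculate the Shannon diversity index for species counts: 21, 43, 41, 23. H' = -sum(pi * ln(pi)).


Total N = 21 + 43 + 41 + 23 = 128
Per-species terms:
  p = 21/128 = 0.164063; ln(p) = -1.807505; p*ln(p) = 0.164063 * (-1.807505) = -0.296545
  p = 43/128 = 0.335938; ln(p) = -1.090829; p*ln(p) = 0.335938 * (-1.090829) = -0.366451
  p = 41/128 = 0.320313; ln(p) = -1.138457; p*ln(p) = 0.320313 * (-1.138457) = -0.364663
  p = 23/128 = 0.179688; ln(p) = -1.716533; p*ln(p) = 0.179688 * (-1.716533) = -0.308440
sum(p*ln(p)) = (-0.296545) + (-0.366451) + (-0.364663) + (-0.308440) = -1.336099
H' = -(-1.336099) = 1.336099 ≈ 1.3361

1.3361


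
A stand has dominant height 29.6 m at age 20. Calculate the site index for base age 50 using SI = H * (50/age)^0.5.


50/20 = 2.50000
(2.50000)^0.5 = 1.58114
SI = 29.6 * 1.58114 = 46.8017 ≈ 46.8 m

46.8 m


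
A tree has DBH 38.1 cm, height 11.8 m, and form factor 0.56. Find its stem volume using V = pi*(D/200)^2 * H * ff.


(D/200)^2 = (38.1/200)^2 = 0.1905^2 = 0.03629025
BA = 3.141593 * 0.03629025 = 0.114009 m^2
V = 0.114009 * 11.8 * 0.56 = 0.753371 ≈ 0.753 m^3

0.753 m^3


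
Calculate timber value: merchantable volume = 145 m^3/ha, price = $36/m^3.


Value = 145 * 36 = $5220/ha

$5220/ha


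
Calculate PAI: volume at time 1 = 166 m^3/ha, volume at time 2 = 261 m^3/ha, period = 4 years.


PAI = (V2 - V1) / period = (261 - 166) / 4 = 95 / 4 = 23.75 m^3/ha/yr

23.75 m^3/ha/yr


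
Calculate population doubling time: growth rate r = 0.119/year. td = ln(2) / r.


td = ln(2) / 0.119 = 0.693147 / 0.119 = 5.82476 ≈ 5.8 years

5.8 years


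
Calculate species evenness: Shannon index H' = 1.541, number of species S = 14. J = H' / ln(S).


ln(14) = 2.63906
J = H' / ln(S) = 1.541 / 2.63906 = 0.583920 ≈ 0.5839

0.5839


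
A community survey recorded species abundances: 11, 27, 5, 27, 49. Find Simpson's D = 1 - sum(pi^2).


Total N = 11 + 27 + 5 + 27 + 49 = 119
Per-species terms:
  p = 11/119 = 0.092437; p^2 = 0.092437^2 = 0.008545
  p = 27/119 = 0.226891; p^2 = 0.226891^2 = 0.051480
  p = 5/119 = 0.042017; p^2 = 0.042017^2 = 0.001765
  p = 27/119 = 0.226891; p^2 = 0.226891^2 = 0.051480
  p = 49/119 = 0.411765; p^2 = 0.411765^2 = 0.169550
sum(p^2) = 0.008545 + 0.051480 + 0.001765 + 0.051480 + 0.169550 = 0.282820
D = 1 - 0.282820 = 0.717180 ≈ 0.7172

0.7172


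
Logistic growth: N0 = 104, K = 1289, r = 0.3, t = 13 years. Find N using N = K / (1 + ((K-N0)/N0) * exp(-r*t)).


(K - N0)/N0 = (1289 - 104)/104 = 1185/104 = 11.3942
r*t = 0.3 * 13 = 3.9; exp(-3.9) = 0.0202419
11.3942 * 0.0202419 = 0.230640
1 + 0.230640 = 1.23064
N = 1289 / 1.23064 = 1047.42 ≈ 1047

1047


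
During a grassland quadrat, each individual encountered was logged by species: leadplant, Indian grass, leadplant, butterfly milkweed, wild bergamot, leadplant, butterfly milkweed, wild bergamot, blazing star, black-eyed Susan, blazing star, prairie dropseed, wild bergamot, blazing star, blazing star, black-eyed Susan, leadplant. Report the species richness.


Total individuals logged = 17
Distinct species (count of individuals): leadplant (4), Indian grass (1), butterfly milkweed (2), wild bergamot (3), blazing star (4), black-eyed Susan (2), prairie dropseed (1)
Species richness = number of distinct species = 7

7


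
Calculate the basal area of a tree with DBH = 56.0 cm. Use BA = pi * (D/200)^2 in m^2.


D/200 = 56.0/200 = 0.28 m
(D/200)^2 = 0.28^2 = 0.0784
BA = 3.141593 * 0.0784 = 0.246301 ≈ 0.2463 m^2

0.2463 m^2


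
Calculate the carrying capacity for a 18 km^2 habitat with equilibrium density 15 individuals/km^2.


K = 15 * 18 = 270 individuals

270 individuals


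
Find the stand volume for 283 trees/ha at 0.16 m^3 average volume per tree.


V_stand = 283 * 0.16 = 45.28 ≈ 45.3 m^3/ha

45.3 m^3/ha


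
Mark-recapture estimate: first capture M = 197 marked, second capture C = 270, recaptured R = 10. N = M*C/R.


N = M * C / R = 197 * 270 / 10 = 53190 / 10 = 5319

5319 individuals


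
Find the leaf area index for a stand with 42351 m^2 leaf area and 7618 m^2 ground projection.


LAI = 42351 / 7618 = 5.5593 ≈ 5.56

5.56


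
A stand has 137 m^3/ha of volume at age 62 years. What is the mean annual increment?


MAI = 137 / 62 = 2.2097 ≈ 2.21 m^3/ha/yr

2.21 m^3/ha/yr


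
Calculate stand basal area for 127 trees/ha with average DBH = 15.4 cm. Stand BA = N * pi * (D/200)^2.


(D/200)^2 = (15.4/200)^2 = 0.077^2 = 0.005929
Individual BA = 3.141593 * 0.005929 = 0.0186265 m^2
Stand BA = 127 * 0.0186265 = 2.36557 ≈ 2.37 m^2/ha

2.37 m^2/ha


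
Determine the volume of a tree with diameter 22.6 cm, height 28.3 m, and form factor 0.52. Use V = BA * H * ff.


(D/200)^2 = (22.6/200)^2 = 0.113^2 = 0.012769
BA = 3.141593 * 0.012769 = 0.0401150 m^2
V = 0.0401150 * 28.3 * 0.52 = 0.590332 ≈ 0.590 m^3

0.590 m^3


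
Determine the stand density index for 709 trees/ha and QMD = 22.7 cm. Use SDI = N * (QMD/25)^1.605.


QMD/25 = 22.7/25 = 0.908
(0.908)^1.605 = exp(1.605 * ln(0.908)) = exp(1.605 * (-0.0965109)) = exp(-0.154900) = 0.856501
SDI = 709 * 0.856501 = 607.259 ≈ 607

607


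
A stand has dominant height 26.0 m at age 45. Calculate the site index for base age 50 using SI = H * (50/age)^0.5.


50/45 = 1.11111
(1.11111)^0.5 = 1.05409
SI = 26.0 * 1.05409 = 27.4063 ≈ 27.4 m

27.4 m


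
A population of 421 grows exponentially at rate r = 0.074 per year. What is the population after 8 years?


r*t = 0.074 * 8 = 0.592
exp(0.592) = 1.80760
N = 421 * 1.80760 = 761.000 ≈ 761

761


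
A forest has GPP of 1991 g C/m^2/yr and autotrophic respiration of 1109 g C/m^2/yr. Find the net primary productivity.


NPP = GPP - Ra = 1991 - 1109 = 882 g C/m^2/yr

882 g C/m^2/yr


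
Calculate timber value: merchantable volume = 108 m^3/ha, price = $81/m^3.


Value = 108 * 81 = $8748/ha

$8748/ha


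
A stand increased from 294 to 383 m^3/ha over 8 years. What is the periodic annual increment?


PAI = (V2 - V1) / period = (383 - 294) / 8 = 89 / 8 = 11.1250 ≈ 11.13 m^3/ha/yr

11.13 m^3/ha/yr


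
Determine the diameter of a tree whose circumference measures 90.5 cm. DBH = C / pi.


DBH = C / pi = 90.5 / 3.141593 = 28.8070 ≈ 28.81 cm

28.81 cm


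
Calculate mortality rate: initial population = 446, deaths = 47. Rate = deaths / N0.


Mortality rate = 47 / 446 = 0.105381 ≈ 0.1054

0.1054


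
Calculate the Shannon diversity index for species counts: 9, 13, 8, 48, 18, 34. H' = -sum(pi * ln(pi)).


Total N = 9 + 13 + 8 + 48 + 18 + 34 = 130
Per-species terms:
  p = 9/130 = 0.069231; ln(p) = -2.670307; p*ln(p) = 0.069231 * (-2.670307) = -0.184868
  p = 13/130 = 0.100000; ln(p) = -2.302585; p*ln(p) = 0.100000 * (-2.302585) = -0.230259
  p = 8/130 = 0.061538; ln(p) = -2.788100; p*ln(p) = 0.061538 * (-2.788100) = -0.171574
  p = 48/130 = 0.369231; ln(p) = -0.996333; p*ln(p) = 0.369231 * (-0.996333) = -0.367877
  p = 18/130 = 0.138462; ln(p) = -1.977159; p*ln(p) = 0.138462 * (-1.977159) = -0.273761
  p = 34/130 = 0.261538; ln(p) = -1.341176; p*ln(p) = 0.261538 * (-1.341176) = -0.350768
sum(p*ln(p)) = (-0.184868) + (-0.230259) + (-0.171574) + (-0.367877) + (-0.273761) + (-0.350768) = -1.579107
H' = -(-1.579107) = 1.579107 ≈ 1.5791

1.5791


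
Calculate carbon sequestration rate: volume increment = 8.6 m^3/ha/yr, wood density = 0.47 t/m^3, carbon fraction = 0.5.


C = 8.6 * 0.47 * 0.5 = 2.021 ≈ 2.02 t C/ha/yr

2.02 t C/ha/yr


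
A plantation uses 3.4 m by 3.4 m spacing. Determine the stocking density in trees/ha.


N = 10000 / 3.4^2 = 10000 / 11.56 = 865.052 ≈ 865 trees/ha

865 trees/ha


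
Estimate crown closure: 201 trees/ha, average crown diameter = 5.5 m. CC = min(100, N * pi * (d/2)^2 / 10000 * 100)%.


(d/2)^2 = (5.5/2)^2 = 2.75^2 = 7.5625
Crown area = 3.141593 * 7.5625 = 23.7583 m^2
N * area / 10000 * 100 = 201 * 23.7583 / 10000 * 100 = 47.7542
CC = min(100, 47.7542) = 47.7542 ≈ 47.8%

47.8%


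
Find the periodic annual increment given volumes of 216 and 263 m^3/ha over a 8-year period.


PAI = (V2 - V1) / period = (263 - 216) / 8 = 47 / 8 = 5.8750 ≈ 5.88 m^3/ha/yr

5.88 m^3/ha/yr


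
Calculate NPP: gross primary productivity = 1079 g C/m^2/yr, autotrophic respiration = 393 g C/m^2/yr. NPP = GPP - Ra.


NPP = GPP - Ra = 1079 - 393 = 686 g C/m^2/yr

686 g C/m^2/yr


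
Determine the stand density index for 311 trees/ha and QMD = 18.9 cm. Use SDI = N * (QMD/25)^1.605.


QMD/25 = 18.9/25 = 0.756
(0.756)^1.605 = exp(1.605 * ln(0.756)) = exp(1.605 * (-0.279714)) = exp(-0.448941) = 0.638304
SDI = 311 * 0.638304 = 198.513 ≈ 199

199


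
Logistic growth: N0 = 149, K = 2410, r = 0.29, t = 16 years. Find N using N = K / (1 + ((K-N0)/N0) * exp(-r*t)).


(K - N0)/N0 = (2410 - 149)/149 = 2261/149 = 15.1745
r*t = 0.29 * 16 = 4.64; exp(-4.64) = 0.00965770
15.1745 * 0.00965770 = 0.146551
1 + 0.146551 = 1.14655
N = 2410 / 1.14655 = 2101.96 ≈ 2102

2102


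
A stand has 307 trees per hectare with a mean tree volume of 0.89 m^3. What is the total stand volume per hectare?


V_stand = 307 * 0.89 = 273.23 ≈ 273.2 m^3/ha

273.2 m^3/ha


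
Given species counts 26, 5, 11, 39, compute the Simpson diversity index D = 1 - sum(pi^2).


Total N = 26 + 5 + 11 + 39 = 81
Per-species terms:
  p = 26/81 = 0.320988; p^2 = 0.320988^2 = 0.103033
  p = 5/81 = 0.061728; p^2 = 0.061728^2 = 0.003810
  p = 11/81 = 0.135802; p^2 = 0.135802^2 = 0.018442
  p = 39/81 = 0.481481; p^2 = 0.481481^2 = 0.231824
sum(p^2) = 0.103033 + 0.003810 + 0.018442 + 0.231824 = 0.357109
D = 1 - 0.357109 = 0.642891 ≈ 0.6429

0.6429


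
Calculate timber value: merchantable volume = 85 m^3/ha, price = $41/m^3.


Value = 85 * 41 = $3485/ha

$3485/ha


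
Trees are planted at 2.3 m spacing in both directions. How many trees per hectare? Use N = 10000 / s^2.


N = 10000 / 2.3^2 = 10000 / 5.29 = 1890.36 ≈ 1890 trees/ha

1890 trees/ha


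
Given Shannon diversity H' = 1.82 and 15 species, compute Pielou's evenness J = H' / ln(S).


ln(15) = 2.70805
J = H' / ln(S) = 1.82 / 2.70805 = 0.672070 ≈ 0.6721

0.6721


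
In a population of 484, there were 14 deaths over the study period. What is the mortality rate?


Mortality rate = 14 / 484 = 0.028926 ≈ 0.0289

0.0289


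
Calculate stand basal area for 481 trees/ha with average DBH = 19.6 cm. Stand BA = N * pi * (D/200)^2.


(D/200)^2 = (19.6/200)^2 = 0.098^2 = 0.009604
Individual BA = 3.141593 * 0.009604 = 0.0301719 m^2
Stand BA = 481 * 0.0301719 = 14.5127 ≈ 14.51 m^2/ha

14.51 m^2/ha


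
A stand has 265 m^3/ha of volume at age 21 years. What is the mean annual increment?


MAI = 265 / 21 = 12.6190 ≈ 12.62 m^3/ha/yr

12.62 m^3/ha/yr


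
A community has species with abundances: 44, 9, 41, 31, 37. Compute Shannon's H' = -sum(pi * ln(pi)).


Total N = 44 + 9 + 41 + 31 + 37 = 162
Per-species terms:
  p = 44/162 = 0.271605; ln(p) = -1.303406; p*ln(p) = 0.271605 * (-1.303406) = -0.354012
  p = 9/162 = 0.055556; ln(p) = -2.890364; p*ln(p) = 0.055556 * (-2.890364) = -0.160577
  p = 41/162 = 0.253086; ln(p) = -1.374026; p*ln(p) = 0.253086 * (-1.374026) = -0.347747
  p = 31/162 = 0.191358; ln(p) = -1.653609; p*ln(p) = 0.191358 * (-1.653609) = -0.316431
  p = 37/162 = 0.228395; ln(p) = -1.476679; p*ln(p) = 0.228395 * (-1.476679) = -0.337266
sum(p*ln(p)) = (-0.354012) + (-0.160577) + (-0.347747) + (-0.316431) + (-0.337266) = -1.516033
H' = -(-1.516033) = 1.516033 ≈ 1.5160

1.5160


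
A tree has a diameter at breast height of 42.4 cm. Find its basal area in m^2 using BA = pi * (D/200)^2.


D/200 = 42.4/200 = 0.212 m
(D/200)^2 = 0.212^2 = 0.044944
BA = 3.141593 * 0.044944 = 0.141196 ≈ 0.1412 m^2

0.1412 m^2


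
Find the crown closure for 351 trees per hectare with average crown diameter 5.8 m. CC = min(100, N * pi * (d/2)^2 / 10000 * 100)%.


(d/2)^2 = (5.8/2)^2 = 2.9^2 = 8.41
Crown area = 3.141593 * 8.41 = 26.4208 m^2
N * area / 10000 * 100 = 351 * 26.4208 / 10000 * 100 = 92.7370
CC = min(100, 92.7370) = 92.7370 ≈ 92.7%

92.7%


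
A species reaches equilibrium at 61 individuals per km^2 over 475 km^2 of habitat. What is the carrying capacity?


K = 61 * 475 = 28975 individuals

28975 individuals


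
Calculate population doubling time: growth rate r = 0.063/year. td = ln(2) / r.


td = ln(2) / 0.063 = 0.693147 / 0.063 = 11.0023 ≈ 11.0 years

11.0 years


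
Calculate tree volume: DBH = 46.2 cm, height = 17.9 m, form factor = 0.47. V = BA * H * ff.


(D/200)^2 = (46.2/200)^2 = 0.231^2 = 0.053361
BA = 3.141593 * 0.053361 = 0.167639 m^2
V = 0.167639 * 17.9 * 0.47 = 1.41035 ≈ 1.410 m^3

1.410 m^3


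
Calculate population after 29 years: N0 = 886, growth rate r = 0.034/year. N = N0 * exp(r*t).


r*t = 0.034 * 29 = 0.986
exp(0.986) = 2.68049
N = 886 * 2.68049 = 2374.91 ≈ 2375

2375


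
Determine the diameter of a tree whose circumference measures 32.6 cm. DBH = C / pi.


DBH = C / pi = 32.6 / 3.141593 = 10.3769 ≈ 10.38 cm

10.38 cm


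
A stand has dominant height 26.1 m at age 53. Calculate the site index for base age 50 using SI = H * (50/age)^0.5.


50/53 = 0.943396
(0.943396)^0.5 = 0.971286
SI = 26.1 * 0.971286 = 25.3506 ≈ 25.4 m

25.4 m


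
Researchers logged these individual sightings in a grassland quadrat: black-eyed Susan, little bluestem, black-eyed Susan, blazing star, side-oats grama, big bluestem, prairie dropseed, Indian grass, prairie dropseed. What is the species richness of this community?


Total individuals logged = 9
Distinct species (count of individuals): black-eyed Susan (2), little bluestem (1), blazing star (1), side-oats grama (1), big bluestem (1), prairie dropseed (2), Indian grass (1)
Species richness = number of distinct species = 7

7


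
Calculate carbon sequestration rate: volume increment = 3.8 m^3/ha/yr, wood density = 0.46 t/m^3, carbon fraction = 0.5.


C = 3.8 * 0.46 * 0.5 = 0.874 ≈ 0.87 t C/ha/yr

0.87 t C/ha/yr


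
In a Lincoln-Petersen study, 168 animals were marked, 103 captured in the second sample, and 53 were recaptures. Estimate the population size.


N = M * C / R = 168 * 103 / 53 = 17304 / 53 = 326.49 ≈ 326

326 individuals


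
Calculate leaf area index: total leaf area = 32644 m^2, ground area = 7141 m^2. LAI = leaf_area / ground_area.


LAI = 32644 / 7141 = 4.5713 ≈ 4.57

4.57


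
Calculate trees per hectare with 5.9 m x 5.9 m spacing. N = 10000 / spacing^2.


N = 10000 / 5.9^2 = 10000 / 34.81 = 287.274 ≈ 287 trees/ha

287 trees/ha


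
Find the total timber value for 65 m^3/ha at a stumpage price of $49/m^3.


Value = 65 * 49 = $3185/ha

$3185/ha


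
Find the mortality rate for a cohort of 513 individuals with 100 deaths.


Mortality rate = 100 / 513 = 0.194932 ≈ 0.1949

0.1949


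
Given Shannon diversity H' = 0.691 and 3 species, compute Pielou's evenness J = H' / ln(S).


ln(3) = 1.09861
J = H' / ln(S) = 0.691 / 1.09861 = 0.628977 ≈ 0.6290

0.6290


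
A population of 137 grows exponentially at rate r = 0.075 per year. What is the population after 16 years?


r*t = 0.075 * 16 = 1.2
exp(1.2) = 3.32012
N = 137 * 3.32012 = 454.856 ≈ 455

455


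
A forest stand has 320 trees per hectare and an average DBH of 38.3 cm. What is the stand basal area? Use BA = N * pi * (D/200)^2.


(D/200)^2 = (38.3/200)^2 = 0.1915^2 = 0.03667225
Individual BA = 3.141593 * 0.03667225 = 0.115209 m^2
Stand BA = 320 * 0.115209 = 36.8669 ≈ 36.87 m^2/ha

36.87 m^2/ha


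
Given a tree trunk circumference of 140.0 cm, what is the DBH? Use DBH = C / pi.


DBH = C / pi = 140.0 / 3.141593 = 44.5634 ≈ 44.56 cm

44.56 cm


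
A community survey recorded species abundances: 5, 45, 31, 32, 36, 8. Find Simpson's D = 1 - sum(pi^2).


Total N = 5 + 45 + 31 + 32 + 36 + 8 = 157
Per-species terms:
  p = 5/157 = 0.031847; p^2 = 0.031847^2 = 0.001014
  p = 45/157 = 0.286624; p^2 = 0.286624^2 = 0.082153
  p = 31/157 = 0.197452; p^2 = 0.197452^2 = 0.038987
  p = 32/157 = 0.203822; p^2 = 0.203822^2 = 0.041543
  p = 36/157 = 0.229299; p^2 = 0.229299^2 = 0.052578
  p = 8/157 = 0.050955; p^2 = 0.050955^2 = 0.002596
sum(p^2) = 0.001014 + 0.082153 + 0.038987 + 0.041543 + 0.052578 + 0.002596 = 0.218871
D = 1 - 0.218871 = 0.781129 ≈ 0.7811

0.7811


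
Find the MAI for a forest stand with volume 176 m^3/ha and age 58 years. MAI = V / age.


MAI = 176 / 58 = 3.0345 ≈ 3.03 m^3/ha/yr

3.03 m^3/ha/yr


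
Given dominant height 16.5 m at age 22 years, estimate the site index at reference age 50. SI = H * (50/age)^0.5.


50/22 = 2.27273
(2.27273)^0.5 = 1.50756
SI = 16.5 * 1.50756 = 24.8747 ≈ 24.9 m

24.9 m


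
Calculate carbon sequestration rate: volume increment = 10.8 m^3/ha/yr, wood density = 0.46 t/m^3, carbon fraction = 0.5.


C = 10.8 * 0.46 * 0.5 = 2.484 ≈ 2.48 t C/ha/yr

2.48 t C/ha/yr


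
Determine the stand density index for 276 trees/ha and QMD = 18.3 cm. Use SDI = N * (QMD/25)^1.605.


QMD/25 = 18.3/25 = 0.732
(0.732)^1.605 = exp(1.605 * ln(0.732)) = exp(1.605 * (-0.311975)) = exp(-0.500720) = 0.606094
SDI = 276 * 0.606094 = 167.282 ≈ 167

167


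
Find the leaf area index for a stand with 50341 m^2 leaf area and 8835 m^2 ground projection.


LAI = 50341 / 8835 = 5.6979 ≈ 5.70

5.70


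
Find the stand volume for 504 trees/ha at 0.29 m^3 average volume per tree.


V_stand = 504 * 0.29 = 146.16 ≈ 146.2 m^3/ha

146.2 m^3/ha


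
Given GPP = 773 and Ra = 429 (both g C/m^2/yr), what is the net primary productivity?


NPP = GPP - Ra = 773 - 429 = 344 g C/m^2/yr

344 g C/m^2/yr


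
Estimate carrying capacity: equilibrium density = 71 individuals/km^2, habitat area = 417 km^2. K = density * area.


K = 71 * 417 = 29607 individuals

29607 individuals


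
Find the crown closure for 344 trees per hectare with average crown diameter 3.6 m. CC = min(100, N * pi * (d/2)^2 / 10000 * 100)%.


(d/2)^2 = (3.6/2)^2 = 1.8^2 = 3.24
Crown area = 3.141593 * 3.24 = 10.1788 m^2
N * area / 10000 * 100 = 344 * 10.1788 / 10000 * 100 = 35.0151
CC = min(100, 35.0151) = 35.0151 ≈ 35.0%

35.0%


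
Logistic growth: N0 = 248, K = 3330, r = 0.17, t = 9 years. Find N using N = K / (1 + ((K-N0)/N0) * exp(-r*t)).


(K - N0)/N0 = (3330 - 248)/248 = 3082/248 = 12.4274
r*t = 0.17 * 9 = 1.53; exp(-1.53) = 0.216536
12.4274 * 0.216536 = 2.69098
1 + 2.69098 = 3.69098
N = 3330 / 3.69098 = 902.199 ≈ 902

902


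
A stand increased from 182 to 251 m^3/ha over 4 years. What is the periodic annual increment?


PAI = (V2 - V1) / period = (251 - 182) / 4 = 69 / 4 = 17.25 m^3/ha/yr

17.25 m^3/ha/yr


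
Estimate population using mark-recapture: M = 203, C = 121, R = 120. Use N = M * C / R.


N = M * C / R = 203 * 121 / 120 = 24563 / 120 = 204.69 ≈ 205

205 individuals


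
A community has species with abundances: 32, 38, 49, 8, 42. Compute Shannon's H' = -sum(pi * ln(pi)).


Total N = 32 + 38 + 49 + 8 + 42 = 169
Per-species terms:
  p = 32/169 = 0.189349; ln(p) = -1.664163; p*ln(p) = 0.189349 * (-1.664163) = -0.315108
  p = 38/169 = 0.224852; ln(p) = -1.492313; p*ln(p) = 0.224852 * (-1.492313) = -0.335550
  p = 49/169 = 0.289941; ln(p) = -1.238078; p*ln(p) = 0.289941 * (-1.238078) = -0.358970
  p = 8/169 = 0.047337; ln(p) = -3.050463; p*ln(p) = 0.047337 * (-3.050463) = -0.144400
  p = 42/169 = 0.248521; ln(p) = -1.392228; p*ln(p) = 0.248521 * (-1.392228) = -0.345998
sum(p*ln(p)) = (-0.315108) + (-0.335550) + (-0.358970) + (-0.144400) + (-0.345998) = -1.500026
H' = -(-1.500026) = 1.500026 ≈ 1.5000

1.5000


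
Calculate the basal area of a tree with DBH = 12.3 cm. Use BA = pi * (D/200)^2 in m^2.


D/200 = 12.3/200 = 0.0615 m
(D/200)^2 = 0.0615^2 = 0.00378225
BA = 3.141593 * 0.00378225 = 0.0118823 ≈ 0.0119 m^2

0.0119 m^2


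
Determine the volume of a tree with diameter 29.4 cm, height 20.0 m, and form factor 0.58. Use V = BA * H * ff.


(D/200)^2 = (29.4/200)^2 = 0.147^2 = 0.021609
BA = 3.141593 * 0.021609 = 0.0678867 m^2
V = 0.0678867 * 20.0 * 0.58 = 0.787486 ≈ 0.787 m^3

0.787 m^3


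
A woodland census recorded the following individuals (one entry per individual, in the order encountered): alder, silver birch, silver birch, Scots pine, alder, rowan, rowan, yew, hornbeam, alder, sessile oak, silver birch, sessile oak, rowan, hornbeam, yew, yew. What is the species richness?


Total individuals logged = 17
Distinct species (count of individuals): alder (3), silver birch (3), Scots pine (1), rowan (3), yew (3), hornbeam (2), sessile oak (2)
Species richness = number of distinct species = 7

7


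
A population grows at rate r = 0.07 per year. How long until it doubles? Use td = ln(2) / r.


td = ln(2) / 0.07 = 0.693147 / 0.07 = 9.90210 ≈ 9.9 years

9.9 years


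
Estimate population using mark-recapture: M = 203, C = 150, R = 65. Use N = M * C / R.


N = M * C / R = 203 * 150 / 65 = 30450 / 65 = 468.46 ≈ 468

468 individuals


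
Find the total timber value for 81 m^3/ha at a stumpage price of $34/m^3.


Value = 81 * 34 = $2754/ha

$2754/ha


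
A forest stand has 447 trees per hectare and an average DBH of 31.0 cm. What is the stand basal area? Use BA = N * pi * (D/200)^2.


(D/200)^2 = (31.0/200)^2 = 0.155^2 = 0.024025
Individual BA = 3.141593 * 0.024025 = 0.0754768 m^2
Stand BA = 447 * 0.0754768 = 33.7381 ≈ 33.74 m^2/ha

33.74 m^2/ha


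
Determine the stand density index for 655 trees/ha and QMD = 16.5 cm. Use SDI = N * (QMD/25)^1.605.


QMD/25 = 16.5/25 = 0.66
(0.66)^1.605 = exp(1.605 * ln(0.66)) = exp(1.605 * (-0.415515)) = exp(-0.666902) = 0.513296
SDI = 655 * 0.513296 = 336.209 ≈ 336

336


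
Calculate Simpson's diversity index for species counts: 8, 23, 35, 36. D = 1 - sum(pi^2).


Total N = 8 + 23 + 35 + 36 = 102
Per-species terms:
  p = 8/102 = 0.078431; p^2 = 0.078431^2 = 0.006151
  p = 23/102 = 0.225490; p^2 = 0.225490^2 = 0.050846
  p = 35/102 = 0.343137; p^2 = 0.343137^2 = 0.117743
  p = 36/102 = 0.352941; p^2 = 0.352941^2 = 0.124567
sum(p^2) = 0.006151 + 0.050846 + 0.117743 + 0.124567 = 0.299307
D = 1 - 0.299307 = 0.700693 ≈ 0.7007

0.7007


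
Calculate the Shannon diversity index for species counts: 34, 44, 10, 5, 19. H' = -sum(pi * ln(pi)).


Total N = 34 + 44 + 10 + 5 + 19 = 112
Per-species terms:
  p = 34/112 = 0.303571; ln(p) = -1.192140; p*ln(p) = 0.303571 * (-1.192140) = -0.361899
  p = 44/112 = 0.392857; ln(p) = -0.934310; p*ln(p) = 0.392857 * (-0.934310) = -0.367050
  p = 10/112 = 0.089286; ln(p) = -2.415911; p*ln(p) = 0.089286 * (-2.415911) = -0.215707
  p = 5/112 = 0.044643; ln(p) = -3.109058; p*ln(p) = 0.044643 * (-3.109058) = -0.138798
  p = 19/112 = 0.169643; ln(p) = -1.774059; p*ln(p) = 0.169643 * (-1.774059) = -0.300957
sum(p*ln(p)) = (-0.361899) + (-0.367050) + (-0.215707) + (-0.138798) + (-0.300957) = -1.384411
H' = -(-1.384411) = 1.384411 ≈ 1.3844

1.3844


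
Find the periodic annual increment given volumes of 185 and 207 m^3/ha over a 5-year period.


PAI = (V2 - V1) / period = (207 - 185) / 5 = 22 / 5 = 4.40 m^3/ha/yr

4.40 m^3/ha/yr


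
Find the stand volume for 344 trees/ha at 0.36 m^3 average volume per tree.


V_stand = 344 * 0.36 = 123.84 ≈ 123.8 m^3/ha

123.8 m^3/ha


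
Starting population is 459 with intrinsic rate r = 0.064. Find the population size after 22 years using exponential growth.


r*t = 0.064 * 22 = 1.408
exp(1.408) = 4.08777
N = 459 * 4.08777 = 1876.29 ≈ 1876

1876


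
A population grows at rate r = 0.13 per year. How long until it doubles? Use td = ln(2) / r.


td = ln(2) / 0.13 = 0.693147 / 0.13 = 5.33190 ≈ 5.3 years

5.3 years


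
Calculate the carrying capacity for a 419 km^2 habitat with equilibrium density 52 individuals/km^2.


K = 52 * 419 = 21788 individuals

21788 individuals


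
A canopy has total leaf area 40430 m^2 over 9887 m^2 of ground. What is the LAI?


LAI = 40430 / 9887 = 4.0892 ≈ 4.09

4.09


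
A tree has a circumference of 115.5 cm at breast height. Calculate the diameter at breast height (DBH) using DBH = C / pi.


DBH = C / pi = 115.5 / 3.141593 = 36.7648 ≈ 36.76 cm

36.76 cm


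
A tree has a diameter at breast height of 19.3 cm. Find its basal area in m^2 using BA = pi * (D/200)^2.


D/200 = 19.3/200 = 0.0965 m
(D/200)^2 = 0.0965^2 = 0.00931225
BA = 3.141593 * 0.00931225 = 0.0292553 ≈ 0.0293 m^2

0.0293 m^2


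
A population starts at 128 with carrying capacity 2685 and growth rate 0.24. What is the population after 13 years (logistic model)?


(K - N0)/N0 = (2685 - 128)/128 = 2557/128 = 19.9766
r*t = 0.24 * 13 = 3.12; exp(-3.12) = 0.0441572
19.9766 * 0.0441572 = 0.882111
1 + 0.882111 = 1.88211
N = 2685 / 1.88211 = 1426.59 ≈ 1427

1427


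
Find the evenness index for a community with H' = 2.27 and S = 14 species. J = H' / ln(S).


ln(14) = 2.63906
J = H' / ln(S) = 2.27 / 2.63906 = 0.860155 ≈ 0.8602

0.8602


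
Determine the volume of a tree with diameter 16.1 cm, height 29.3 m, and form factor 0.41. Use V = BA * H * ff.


(D/200)^2 = (16.1/200)^2 = 0.0805^2 = 0.00648025
BA = 3.141593 * 0.00648025 = 0.0203583 m^2
V = 0.0203583 * 29.3 * 0.41 = 0.244564 ≈ 0.245 m^3

0.245 m^3


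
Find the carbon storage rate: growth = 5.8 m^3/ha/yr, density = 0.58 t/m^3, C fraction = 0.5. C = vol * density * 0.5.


C = 5.8 * 0.58 * 0.5 = 1.682 ≈ 1.68 t C/ha/yr

1.68 t C/ha/yr


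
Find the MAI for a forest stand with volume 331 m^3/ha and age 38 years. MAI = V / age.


MAI = 331 / 38 = 8.7105 ≈ 8.71 m^3/ha/yr

8.71 m^3/ha/yr


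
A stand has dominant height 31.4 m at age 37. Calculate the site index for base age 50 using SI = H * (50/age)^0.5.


50/37 = 1.35135
(1.35135)^0.5 = 1.16248
SI = 31.4 * 1.16248 = 36.5019 ≈ 36.5 m

36.5 m


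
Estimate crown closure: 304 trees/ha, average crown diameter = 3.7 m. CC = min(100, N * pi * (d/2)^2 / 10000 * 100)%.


(d/2)^2 = (3.7/2)^2 = 1.85^2 = 3.4225
Crown area = 3.141593 * 3.4225 = 10.7521 m^2
N * area / 10000 * 100 = 304 * 10.7521 / 10000 * 100 = 32.6864
CC = min(100, 32.6864) = 32.6864 ≈ 32.7%

32.7%


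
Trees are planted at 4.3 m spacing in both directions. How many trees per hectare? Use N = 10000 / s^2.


N = 10000 / 4.3^2 = 10000 / 18.49 = 540.833 ≈ 541 trees/ha

541 trees/ha


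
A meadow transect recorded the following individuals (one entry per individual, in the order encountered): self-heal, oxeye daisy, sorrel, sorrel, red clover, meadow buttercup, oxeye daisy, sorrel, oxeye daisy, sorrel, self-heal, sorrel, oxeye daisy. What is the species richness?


Total individuals logged = 13
Distinct species (count of individuals): self-heal (2), oxeye daisy (4), sorrel (5), red clover (1), meadow buttercup (1)
Species richness = number of distinct species = 5

5


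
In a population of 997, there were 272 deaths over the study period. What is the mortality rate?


Mortality rate = 272 / 997 = 0.272818 ≈ 0.2728

0.2728


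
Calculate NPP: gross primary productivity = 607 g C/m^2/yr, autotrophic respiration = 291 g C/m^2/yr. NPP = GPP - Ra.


NPP = GPP - Ra = 607 - 291 = 316 g C/m^2/yr

316 g C/m^2/yr


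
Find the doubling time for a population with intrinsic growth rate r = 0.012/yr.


td = ln(2) / 0.012 = 0.693147 / 0.012 = 57.7623 ≈ 57.8 years

57.8 years


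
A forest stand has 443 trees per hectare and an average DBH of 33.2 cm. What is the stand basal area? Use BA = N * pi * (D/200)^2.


(D/200)^2 = (33.2/200)^2 = 0.166^2 = 0.027556
Individual BA = 3.141593 * 0.027556 = 0.0865697 m^2
Stand BA = 443 * 0.0865697 = 38.3504 ≈ 38.35 m^2/ha

38.35 m^2/ha


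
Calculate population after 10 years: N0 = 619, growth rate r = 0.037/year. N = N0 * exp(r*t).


r*t = 0.037 * 10 = 0.37
exp(0.37) = 1.44773
N = 619 * 1.44773 = 896.145 ≈ 896

896


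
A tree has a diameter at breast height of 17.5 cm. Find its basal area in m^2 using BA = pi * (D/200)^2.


D/200 = 17.5/200 = 0.0875 m
(D/200)^2 = 0.0875^2 = 0.00765625
BA = 3.141593 * 0.00765625 = 0.0240528 ≈ 0.0241 m^2

0.0241 m^2


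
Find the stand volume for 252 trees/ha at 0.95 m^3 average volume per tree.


V_stand = 252 * 0.95 = 239.4 m^3/ha

239.4 m^3/ha
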